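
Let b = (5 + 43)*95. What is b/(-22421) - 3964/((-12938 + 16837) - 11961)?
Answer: 26057062/90379051 ≈ 0.28831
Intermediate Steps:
b = 4560 (b = 48*95 = 4560)
b/(-22421) - 3964/((-12938 + 16837) - 11961) = 4560/(-22421) - 3964/((-12938 + 16837) - 11961) = 4560*(-1/22421) - 3964/(3899 - 11961) = -4560/22421 - 3964/(-8062) = -4560/22421 - 3964*(-1/8062) = -4560/22421 + 1982/4031 = 26057062/90379051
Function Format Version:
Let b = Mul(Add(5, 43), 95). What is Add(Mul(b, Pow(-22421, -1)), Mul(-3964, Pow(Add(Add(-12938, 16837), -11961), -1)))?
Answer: Rational(26057062, 90379051) ≈ 0.28831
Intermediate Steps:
b = 4560 (b = Mul(48, 95) = 4560)
Add(Mul(b, Pow(-22421, -1)), Mul(-3964, Pow(Add(Add(-12938, 16837), -11961), -1))) = Add(Mul(4560, Pow(-22421, -1)), Mul(-3964, Pow(Add(Add(-12938, 16837), -11961), -1))) = Add(Mul(4560, Rational(-1, 22421)), Mul(-3964, Pow(Add(3899, -11961), -1))) = Add(Rational(-4560, 22421), Mul(-3964, Pow(-8062, -1))) = Add(Rational(-4560, 22421), Mul(-3964, Rational(-1, 8062))) = Add(Rational(-4560, 22421), Rational(1982, 4031)) = Rational(26057062, 90379051)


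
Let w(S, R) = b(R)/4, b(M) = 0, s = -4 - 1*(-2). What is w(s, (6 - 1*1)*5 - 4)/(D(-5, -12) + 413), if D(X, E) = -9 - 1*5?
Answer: 0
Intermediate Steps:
s = -2 (s = -4 + 2 = -2)
D(X, E) = -14 (D(X, E) = -9 - 5 = -14)
w(S, R) = 0 (w(S, R) = 0/4 = 0*(1/4) = 0)
w(s, (6 - 1*1)*5 - 4)/(D(-5, -12) + 413) = 0/(-14 + 413) = 0/399 = (1/399)*0 = 0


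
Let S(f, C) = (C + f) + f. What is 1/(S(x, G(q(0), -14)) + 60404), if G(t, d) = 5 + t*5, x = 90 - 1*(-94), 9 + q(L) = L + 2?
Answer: 1/60742 ≈ 1.6463e-5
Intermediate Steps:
q(L) = -7 + L (q(L) = -9 + (L + 2) = -9 + (2 + L) = -7 + L)
x = 184 (x = 90 + 94 = 184)
G(t, d) = 5 + 5*t
S(f, C) = C + 2*f
1/(S(x, G(q(0), -14)) + 60404) = 1/(((5 + 5*(-7 + 0)) + 2*184) + 60404) = 1/(((5 + 5*(-7)) + 368) + 60404) = 1/(((5 - 35) + 368) + 60404) = 1/((-30 + 368) + 60404) = 1/(338 + 60404) = 1/60742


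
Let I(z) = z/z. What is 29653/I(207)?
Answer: 29653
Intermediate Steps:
I(z) = 1
29653/I(207) = 29653/1 = 29653*1 = 29653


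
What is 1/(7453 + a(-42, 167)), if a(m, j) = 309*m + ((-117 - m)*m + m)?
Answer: -1/2417 ≈ -0.00041374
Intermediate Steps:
a(m, j) = 310*m + m*(-117 - m) (a(m, j) = 309*m + (m*(-117 - m) + m) = 309*m + (m + m*(-117 - m)) = 310*m + m*(-117 - m))
1/(7453 + a(-42, 167)) = 1/(7453 - 42*(193 - 1*(-42))) = 1/(7453 - 42*(193 + 42)) = 1/(7453 - 42*235) = 1/(7453 - 9870) = 1/(-2417) = -1/2417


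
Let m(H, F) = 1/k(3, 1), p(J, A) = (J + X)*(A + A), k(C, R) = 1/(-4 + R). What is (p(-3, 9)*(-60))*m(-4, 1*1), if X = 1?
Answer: -6480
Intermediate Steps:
p(J, A) = 2*A*(1 + J) (p(J, A) = (J + 1)*(A + A) = (1 + J)*(2*A) = 2*A*(1 + J))
m(H, F) = -3 (m(H, F) = 1/(1/(-4 + 1)) = 1/(1/(-3)) = 1/(-⅓) = -3)
(p(-3, 9)*(-60))*m(-4, 1*1) = ((2*9*(1 - 3))*(-60))*(-3) = ((2*9*(-2))*(-60))*(-3) = -36*(-60)*(-3) = 2160*(-3) = -6480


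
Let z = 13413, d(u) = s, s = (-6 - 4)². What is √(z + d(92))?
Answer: √13513 ≈ 116.25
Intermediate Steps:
s = 100 (s = (-10)² = 100)
d(u) = 100
√(z + d(92)) = √(13413 + 100) = √13513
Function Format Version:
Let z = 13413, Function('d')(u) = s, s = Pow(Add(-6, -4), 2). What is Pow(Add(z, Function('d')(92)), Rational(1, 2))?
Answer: Pow(13513, Rational(1, 2)) ≈ 116.25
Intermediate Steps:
s = 100 (s = Pow(-10, 2) = 100)
Function('d')(u) = 100
Pow(Add(z, Function('d')(92)), Rational(1, 2)) = Pow(Add(13413, 100), Rational(1, 2)) = Pow(13513, Rational(1, 2))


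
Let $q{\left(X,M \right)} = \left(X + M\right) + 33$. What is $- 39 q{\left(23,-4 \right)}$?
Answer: $-2028$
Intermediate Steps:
$q{\left(X,M \right)} = 33 + M + X$ ($q{\left(X,M \right)} = \left(M + X\right) + 33 = 33 + M + X$)
$- 39 q{\left(23,-4 \right)} = - 39 \left(33 - 4 + 23\right) = \left(-39\right) 52 = -2028$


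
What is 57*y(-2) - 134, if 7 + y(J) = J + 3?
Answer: -476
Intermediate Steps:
y(J) = -4 + J (y(J) = -7 + (J + 3) = -7 + (3 + J) = -4 + J)
57*y(-2) - 134 = 57*(-4 - 2) - 134 = 57*(-6) - 134 = -342 - 134 = -476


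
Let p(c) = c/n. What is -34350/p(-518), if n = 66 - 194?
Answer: -2198400/259 ≈ -8488.0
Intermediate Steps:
n = -128
p(c) = -c/128 (p(c) = c/(-128) = c*(-1/128) = -c/128)
-34350/p(-518) = -34350/((-1/128*(-518))) = -34350/259/64 = -34350*64/259 = -2198400/259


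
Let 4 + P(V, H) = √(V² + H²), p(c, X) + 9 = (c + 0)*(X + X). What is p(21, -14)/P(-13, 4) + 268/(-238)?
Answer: -306818/20111 - 597*√185/169 ≈ -63.304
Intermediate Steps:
p(c, X) = -9 + 2*X*c (p(c, X) = -9 + (c + 0)*(X + X) = -9 + c*(2*X) = -9 + 2*X*c)
P(V, H) = -4 + √(H² + V²) (P(V, H) = -4 + √(V² + H²) = -4 + √(H² + V²))
p(21, -14)/P(-13, 4) + 268/(-238) = (-9 + 2*(-14)*21)/(-4 + √(4² + (-13)²)) + 268/(-238) = (-9 - 588)/(-4 + √(16 + 169)) + 268*(-1/238) = -597/(-4 + √185) - 134/119 = -134/119 - 597/(-4 + √185)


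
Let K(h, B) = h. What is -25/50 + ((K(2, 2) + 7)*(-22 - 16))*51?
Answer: -34885/2 ≈ -17443.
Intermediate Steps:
-25/50 + ((K(2, 2) + 7)*(-22 - 16))*51 = -25/50 + ((2 + 7)*(-22 - 16))*51 = -25*1/50 + (9*(-38))*51 = -½ - 342*51 = -½ - 17442 = -34885/2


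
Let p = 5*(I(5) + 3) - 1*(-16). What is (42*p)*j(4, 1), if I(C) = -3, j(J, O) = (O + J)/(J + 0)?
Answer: 840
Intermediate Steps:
j(J, O) = (J + O)/J
p = 16 (p = 5*(-3 + 3) - 1*(-16) = 5*0 + 16 = 0 + 16 = 16)
(42*p)*j(4, 1) = (42*16)*((4 + 1)/4) = 672*((¼)*5) = 672*(5/4) = 840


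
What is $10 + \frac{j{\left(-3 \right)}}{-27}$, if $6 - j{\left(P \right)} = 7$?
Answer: $\frac{271}{27} \approx 10.037$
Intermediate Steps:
$j{\left(P \right)} = -1$ ($j{\left(P \right)} = 6 - 7 = -1$)
$10 + \frac{j{\left(-3 \right)}}{-27} = 10 - \frac{1}{-27} = 10 - - \frac{1}{27} = 10 + \frac{1}{27} = \frac{271}{27}$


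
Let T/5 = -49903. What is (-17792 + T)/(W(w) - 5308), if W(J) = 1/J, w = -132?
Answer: 35284524/700657 ≈ 50.359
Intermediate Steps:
T = -249515 (T = 5*(-49903) = -249515)
(-17792 + T)/(W(w) - 5308) = (-17792 - 249515)/(1/(-132) - 5308) = -267307/(-1/132 - 5308) = -267307/(-700657/132) = -267307*(-132/700657) = 35284524/700657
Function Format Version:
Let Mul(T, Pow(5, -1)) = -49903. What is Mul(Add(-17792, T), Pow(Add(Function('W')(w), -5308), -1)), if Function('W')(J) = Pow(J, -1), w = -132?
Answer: Rational(35284524, 700657) ≈ 50.359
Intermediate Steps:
T = -249515 (T = Mul(5, -49903) = -249515)
Mul(Add(-17792, T), Pow(Add(Function('W')(w), -5308), -1)) = Mul(Add(-17792, -249515), Pow(Add(Pow(-132, -1), -5308), -1)) = Mul(-267307, Pow(Add(Rational(-1, 132), -5308), -1)) = Mul(-267307, Pow(Rational(-700657, 132), -1)) = Mul(-267307, Rational(-132, 700657)) = Rational(35284524, 700657)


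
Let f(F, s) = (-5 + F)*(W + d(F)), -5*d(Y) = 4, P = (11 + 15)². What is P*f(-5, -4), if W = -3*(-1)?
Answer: -14872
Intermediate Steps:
W = 3
P = 676 (P = 26² = 676)
d(Y) = -⅘ (d(Y) = -⅕*4 = -⅘)
f(F, s) = -11 + 11*F/5 (f(F, s) = (-5 + F)*(3 - ⅘) = (-5 + F)*(11/5) = -11 + 11*F/5)
P*f(-5, -4) = 676*(-11 + (11/5)*(-5)) = 676*(-11 - 11) = 676*(-22) = -14872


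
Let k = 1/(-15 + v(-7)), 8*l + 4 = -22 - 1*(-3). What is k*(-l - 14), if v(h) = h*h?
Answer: -89/272 ≈ -0.32721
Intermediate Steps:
v(h) = h**2
l = -23/8 (l = -1/2 + (-22 - 1*(-3))/8 = -1/2 + (-22 + 3)/8 = -1/2 + (1/8)*(-19) = -1/2 - 19/8 = -23/8 ≈ -2.8750)
k = 1/34 (k = 1/(-15 + (-7)**2) = 1/(-15 + 49) = 1/34 ≈ 0.029412)
k*(-l - 14) = (-1*(-23/8) - 14)/34 = (23/8 - 14)/34 = (1/34)*(-89/8) = -89/272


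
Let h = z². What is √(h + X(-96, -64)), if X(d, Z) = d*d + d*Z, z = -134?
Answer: 2*√8329 ≈ 182.53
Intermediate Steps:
X(d, Z) = d² + Z*d
h = 17956 (h = (-134)² = 17956)
√(h + X(-96, -64)) = √(17956 - 96*(-64 - 96)) = √(17956 - 96*(-160)) = √(17956 + 15360) = √33316 = 2*√8329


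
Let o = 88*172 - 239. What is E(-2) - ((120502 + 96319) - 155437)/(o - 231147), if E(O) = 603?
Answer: 65230067/108125 ≈ 603.28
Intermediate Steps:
o = 14897 (o = 15136 - 239 = 14897)
E(-2) - ((120502 + 96319) - 155437)/(o - 231147) = 603 - ((120502 + 96319) - 155437)/(14897 - 231147) = 603 - (216821 - 155437)/(-216250) = 603 - 61384*(-1)/216250 = 603 - 1*(-30692/108125) = 603 + 30692/108125 = 65230067/108125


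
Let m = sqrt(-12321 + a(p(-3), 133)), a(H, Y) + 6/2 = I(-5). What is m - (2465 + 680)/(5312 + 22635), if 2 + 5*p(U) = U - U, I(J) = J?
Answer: -3145/27947 + I*sqrt(12329) ≈ -0.11253 + 111.04*I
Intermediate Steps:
p(U) = -2/5 (p(U) = -2/5 + (U - U)/5 = -2/5 + (1/5)*0 = -2/5 + 0 = -2/5)
a(H, Y) = -8 (a(H, Y) = -3 - 5 = -8)
m = I*sqrt(12329) (m = sqrt(-12321 - 8) = sqrt(-12329) = I*sqrt(12329) ≈ 111.04*I)
m - (2465 + 680)/(5312 + 22635) = I*sqrt(12329) - (2465 + 680)/(5312 + 22635) = I*sqrt(12329) - 3145/27947 = -3145/27947 + I*sqrt(12329)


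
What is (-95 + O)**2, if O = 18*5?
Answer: 25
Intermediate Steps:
O = 90
(-95 + O)**2 = (-95 + 90)**2 = (-5)**2 = 25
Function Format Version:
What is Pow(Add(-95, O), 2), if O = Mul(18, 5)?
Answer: 25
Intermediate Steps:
O = 90
Pow(Add(-95, O), 2) = Pow(Add(-95, 90), 2) = Pow(-5, 2) = 25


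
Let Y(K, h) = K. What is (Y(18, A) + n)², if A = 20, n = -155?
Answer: 18769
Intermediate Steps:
(Y(18, A) + n)² = (18 - 155)² = (-137)² = 18769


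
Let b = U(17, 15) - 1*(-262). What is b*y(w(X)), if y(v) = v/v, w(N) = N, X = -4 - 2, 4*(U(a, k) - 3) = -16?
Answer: 261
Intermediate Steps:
U(a, k) = -1 (U(a, k) = 3 + (¼)*(-16) = 3 - 4 = -1)
X = -6
b = 261 (b = -1 - 1*(-262) = -1 + 262 = 261)
y(v) = 1
b*y(w(X)) = 261*1 = 261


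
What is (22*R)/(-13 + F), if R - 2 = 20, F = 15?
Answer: 242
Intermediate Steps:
R = 22 (R = 2 + 20 = 22)
(22*R)/(-13 + F) = (22*22)/(-13 + 15) = 484/2 = 484*(1/2) = 242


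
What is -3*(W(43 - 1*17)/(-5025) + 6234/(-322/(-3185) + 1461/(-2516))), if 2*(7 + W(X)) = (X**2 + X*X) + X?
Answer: 35861580993958/919606825 ≈ 38997.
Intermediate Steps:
W(X) = -7 + X**2 + X/2 (W(X) = -7 + ((X**2 + X*X) + X)/2 = -7 + ((X**2 + X**2) + X)/2 = -7 + (2*X**2 + X)/2 = -7 + (X + 2*X**2)/2 = -7 + (X**2 + X/2) = -7 + X**2 + X/2)
-3*(W(43 - 1*17)/(-5025) + 6234/(-322/(-3185) + 1461/(-2516))) = -3*((-7 + (43 - 1*17)**2 + (43 - 1*17)/2)/(-5025) + 6234/(-322/(-3185) + 1461/(-2516))) = -3*((-7 + (43 - 17)**2 + (43 - 17)/2)*(-1/5025) + 6234/(-322*(-1/3185) + 1461*(-1/2516))) = -3*((-7 + 26**2 + (1/2)*26)*(-1/5025) + 6234/(46/455 - 1461/2516)) = -3*((-7 + 676 + 13)*(-1/5025) + 6234/(-549019/1144780)) = -3*(682*(-1/5025) + 6234*(-1144780/549019)) = -3*(-682/5025 - 7136558520/549019) = -3*(-35861580993958/2758820475) = 35861580993958/919606825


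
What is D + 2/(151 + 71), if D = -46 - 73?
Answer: -13208/111 ≈ -118.99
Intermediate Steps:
D = -119
D + 2/(151 + 71) = -119 + 2/(151 + 71) = -119 + 2/222 = -119 + 2*(1/222) = -119 + 1/111 = -13208/111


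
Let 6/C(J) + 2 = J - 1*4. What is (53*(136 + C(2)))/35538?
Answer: 14257/71076 ≈ 0.20059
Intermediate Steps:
C(J) = 6/(-6 + J) (C(J) = 6/(-2 + (J - 1*4)) = 6/(-2 + (J - 4)) = 6/(-2 + (-4 + J)) = 6/(-6 + J))
(53*(136 + C(2)))/35538 = (53*(136 + 6/(-6 + 2)))/35538 = (53*(136 + 6/(-4)))*(1/35538) = (53*(136 + 6*(-¼)))*(1/35538) = (53*(136 - 3/2))*(1/35538) = (53*(269/2))*(1/35538) = (14257/2)*(1/35538) = 14257/71076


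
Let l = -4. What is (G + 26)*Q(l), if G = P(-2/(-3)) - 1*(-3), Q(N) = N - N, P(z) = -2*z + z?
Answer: 0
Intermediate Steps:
P(z) = -z
Q(N) = 0
G = 7/3 (G = -(-2)/(-3) - 1*(-3) = -(-2)*(-1)/3 + 3 = -1*2/3 + 3 = -2/3 + 3 = 7/3 ≈ 2.3333)
(G + 26)*Q(l) = (7/3 + 26)*0 = (85/3)*0 = 0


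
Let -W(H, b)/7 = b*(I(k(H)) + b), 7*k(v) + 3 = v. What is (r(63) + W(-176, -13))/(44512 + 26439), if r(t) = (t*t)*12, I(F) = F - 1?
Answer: 44027/70951 ≈ 0.62053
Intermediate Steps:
k(v) = -3/7 + v/7
I(F) = -1 + F
W(H, b) = -7*b*(-10/7 + b + H/7) (W(H, b) = -7*b*((-1 + (-3/7 + H/7)) + b) = -7*b*((-10/7 + H/7) + b) = -7*b*(-10/7 + b + H/7))
r(t) = 12*t**2 (r(t) = t**2*12 = 12*t**2)
(r(63) + W(-176, -13))/(44512 + 26439) = (12*63**2 - 13*(10 - 1*(-176) - 7*(-13)))/(44512 + 26439) = (12*3969 - 13*(10 + 176 + 91))/70951 = (47628 - 13*277)*(1/70951) = (47628 - 3601)*(1/70951) = 44027*(1/70951) = 44027/70951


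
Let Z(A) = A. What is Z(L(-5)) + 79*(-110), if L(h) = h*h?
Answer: -8665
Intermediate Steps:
L(h) = h**2
Z(L(-5)) + 79*(-110) = (-5)**2 + 79*(-110) = 25 - 8690 = -8665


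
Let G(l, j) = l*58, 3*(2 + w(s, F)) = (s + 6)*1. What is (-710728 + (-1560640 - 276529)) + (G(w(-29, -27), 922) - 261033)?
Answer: -8428472/3 ≈ -2.8095e+6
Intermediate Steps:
w(s, F) = s/3 (w(s, F) = -2 + ((s + 6)*1)/3 = -2 + ((6 + s)*1)/3 = -2 + (6 + s)/3 = -2 + (2 + s/3) = s/3)
G(l, j) = 58*l
(-710728 + (-1560640 - 276529)) + (G(w(-29, -27), 922) - 261033) = (-710728 + (-1560640 - 276529)) + (58*((⅓)*(-29)) - 261033) = (-710728 - 1837169) + (58*(-29/3) - 261033) = -2547897 + (-1682/3 - 261033) = -2547897 - 784781/3 = -8428472/3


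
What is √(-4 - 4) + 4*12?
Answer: 48 + 2*I*√2 ≈ 48.0 + 2.8284*I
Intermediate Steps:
√(-4 - 4) + 4*12 = √(-8) + 48 = 2*I*√2 + 48 = 48 + 2*I*√2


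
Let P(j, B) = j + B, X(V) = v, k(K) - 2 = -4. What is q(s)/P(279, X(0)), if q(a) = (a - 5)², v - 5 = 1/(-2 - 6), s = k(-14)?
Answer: 392/2271 ≈ 0.17261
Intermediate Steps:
k(K) = -2 (k(K) = 2 - 4 = -2)
s = -2
v = 39/8 (v = 5 + 1/(-2 - 6) = 5 + 1/(-8) = 5 - ⅛ = 39/8 ≈ 4.8750)
q(a) = (-5 + a)²
X(V) = 39/8
P(j, B) = B + j
q(s)/P(279, X(0)) = (-5 - 2)²/(39/8 + 279) = (-7)²/(2271/8) = 49*(8/2271) = 392/2271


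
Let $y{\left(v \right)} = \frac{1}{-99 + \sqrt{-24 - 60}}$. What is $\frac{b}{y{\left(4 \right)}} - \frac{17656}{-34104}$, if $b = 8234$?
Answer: $- \frac{3475050451}{4263} + 16468 i \sqrt{21} \approx -8.1517 \cdot 10^{5} + 75466.0 i$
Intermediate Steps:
$y{\left(v \right)} = \frac{1}{-99 + 2 i \sqrt{21}}$ ($y{\left(v \right)} = \frac{1}{-99 + \sqrt{-84}} = \frac{1}{-99 + 2 i \sqrt{21}}$)
$\frac{b}{y{\left(4 \right)}} - \frac{17656}{-34104} = \frac{8234}{- \frac{33}{3295} - \frac{2 i \sqrt{21}}{9885}} - \frac{17656}{-34104} = \frac{8234}{- \frac{33}{3295} - \frac{2 i \sqrt{21}}{9885}} - - \frac{2207}{4263} = \frac{8234}{- \frac{33}{3295} - \frac{2 i \sqrt{21}}{9885}} + \frac{2207}{4263} = \frac{2207}{4263} + \frac{8234}{- \frac{33}{3295} - \frac{2 i \sqrt{21}}{9885}}$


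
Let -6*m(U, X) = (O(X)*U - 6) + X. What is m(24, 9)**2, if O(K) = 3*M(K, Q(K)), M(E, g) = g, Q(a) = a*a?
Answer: 3783025/4 ≈ 9.4576e+5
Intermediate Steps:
Q(a) = a**2
O(K) = 3*K**2
m(U, X) = 1 - X/6 - U*X**2/2 (m(U, X) = -(((3*X**2)*U - 6) + X)/6 = -((3*U*X**2 - 6) + X)/6 = -((-6 + 3*U*X**2) + X)/6 = -(-6 + X + 3*U*X**2)/6 = 1 - X/6 - U*X**2/2)
m(24, 9)**2 = (1 - 1/6*9 - 1/2*24*9**2)**2 = (1 - 3/2 - 1/2*24*81)**2 = (1 - 3/2 - 972)**2 = (-1945/2)**2 = 3783025/4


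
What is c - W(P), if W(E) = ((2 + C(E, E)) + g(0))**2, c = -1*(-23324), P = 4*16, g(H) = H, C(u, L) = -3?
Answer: 23323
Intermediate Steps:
P = 64
c = 23324
W(E) = 1 (W(E) = ((2 - 3) + 0)**2 = (-1 + 0)**2 = (-1)**2 = 1)
c - W(P) = 23324 - 1*1 = 23324 - 1 = 23323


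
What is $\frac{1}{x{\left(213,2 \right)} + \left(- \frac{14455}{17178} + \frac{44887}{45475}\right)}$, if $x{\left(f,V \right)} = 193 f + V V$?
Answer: $\frac{111595650}{4588048205273} \approx 2.4323 \cdot 10^{-5}$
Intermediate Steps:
$x{\left(f,V \right)} = V^{2} + 193 f$ ($x{\left(f,V \right)} = 193 f + V^{2} = V^{2} + 193 f$)
$\frac{1}{x{\left(213,2 \right)} + \left(- \frac{14455}{17178} + \frac{44887}{45475}\right)} = \frac{1}{\left(2^{2} + 193 \cdot 213\right) + \left(- \frac{14455}{17178} + \frac{44887}{45475}\right)} = \frac{1}{\left(4 + 41109\right) + \left(\left(-14455\right) \frac{1}{17178} + 44887 \cdot \frac{1}{45475}\right)} = \frac{1}{41113 + \left(- \frac{2065}{2454} + \frac{44887}{45475}\right)} = \frac{1}{41113 + \frac{16246823}{111595650}} = \frac{1}{\frac{4588048205273}{111595650}} = \frac{111595650}{4588048205273}$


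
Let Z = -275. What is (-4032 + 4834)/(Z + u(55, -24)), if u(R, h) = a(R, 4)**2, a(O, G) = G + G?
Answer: -802/211 ≈ -3.8009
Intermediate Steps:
a(O, G) = 2*G
u(R, h) = 64 (u(R, h) = (2*4)**2 = 8**2 = 64)
(-4032 + 4834)/(Z + u(55, -24)) = (-4032 + 4834)/(-275 + 64) = 802/(-211) = 802*(-1/211) = -802/211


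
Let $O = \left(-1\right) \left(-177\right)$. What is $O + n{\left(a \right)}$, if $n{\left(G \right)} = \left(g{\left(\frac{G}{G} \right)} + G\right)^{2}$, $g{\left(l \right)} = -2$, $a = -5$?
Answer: $226$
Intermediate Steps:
$n{\left(G \right)} = \left(-2 + G\right)^{2}$
$O = 177$
$O + n{\left(a \right)} = 177 + \left(-2 - 5\right)^{2} = 177 + \left(-7\right)^{2} = 177 + 49 = 226$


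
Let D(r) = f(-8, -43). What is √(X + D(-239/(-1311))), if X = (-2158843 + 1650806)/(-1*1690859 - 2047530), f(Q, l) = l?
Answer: I*√599049509626410/3738389 ≈ 6.5471*I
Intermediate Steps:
D(r) = -43
X = 508037/3738389 (X = -508037/(-1690859 - 2047530) = -508037/(-3738389) = -508037*(-1/3738389) = 508037/3738389 ≈ 0.13590)
√(X + D(-239/(-1311))) = √(508037/3738389 - 43) = √(-160242690/3738389) = I*√599049509626410/3738389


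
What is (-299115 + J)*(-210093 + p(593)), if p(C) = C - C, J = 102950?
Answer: 41212893345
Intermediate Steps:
p(C) = 0
(-299115 + J)*(-210093 + p(593)) = (-299115 + 102950)*(-210093 + 0) = -196165*(-210093) = 41212893345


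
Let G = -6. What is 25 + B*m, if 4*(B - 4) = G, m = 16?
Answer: 65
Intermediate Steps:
B = 5/2 (B = 4 + (¼)*(-6) = 4 - 3/2 = 5/2 ≈ 2.5000)
25 + B*m = 25 + (5/2)*16 = 25 + 40 = 65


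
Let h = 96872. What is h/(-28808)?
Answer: -12109/3601 ≈ -3.3627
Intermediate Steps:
h/(-28808) = 96872/(-28808) = 96872*(-1/28808) = -12109/3601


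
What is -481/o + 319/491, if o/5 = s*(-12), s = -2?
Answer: -197891/58920 ≈ -3.3586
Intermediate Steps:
o = 120 (o = 5*(-2*(-12)) = 5*24 = 120)
-481/o + 319/491 = -481/120 + 319/491 = -197891/58920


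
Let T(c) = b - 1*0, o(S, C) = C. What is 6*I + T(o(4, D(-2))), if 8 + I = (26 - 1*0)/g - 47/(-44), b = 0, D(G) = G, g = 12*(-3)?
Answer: -3031/66 ≈ -45.924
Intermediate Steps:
g = -36
T(c) = 0 (T(c) = 0 - 1*0 = 0 + 0 = 0)
I = -3031/396 (I = -8 + ((26 - 1*0)/(-36) - 47/(-44)) = -8 + ((26 + 0)*(-1/36) - 47*(-1/44)) = -8 + (26*(-1/36) + 47/44) = -8 + (-13/18 + 47/44) = -8 + 137/396 = -3031/396 ≈ -7.6540)
6*I + T(o(4, D(-2))) = 6*(-3031/396) + 0 = -3031/66 + 0 = -3031/66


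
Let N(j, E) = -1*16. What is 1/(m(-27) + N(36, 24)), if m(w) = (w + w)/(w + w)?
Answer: -1/15 ≈ -0.066667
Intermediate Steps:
N(j, E) = -16
m(w) = 1 (m(w) = (2*w)/((2*w)) = (2*w)*(1/(2*w)) = 1)
1/(m(-27) + N(36, 24)) = 1/(1 - 16) = 1/(-15) = -1/15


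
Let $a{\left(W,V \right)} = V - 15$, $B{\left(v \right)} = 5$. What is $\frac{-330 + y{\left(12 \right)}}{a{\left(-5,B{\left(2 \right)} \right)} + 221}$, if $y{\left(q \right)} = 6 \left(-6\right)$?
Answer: $- \frac{366}{211} \approx -1.7346$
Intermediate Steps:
$y{\left(q \right)} = -36$
$a{\left(W,V \right)} = -15 + V$
$\frac{-330 + y{\left(12 \right)}}{a{\left(-5,B{\left(2 \right)} \right)} + 221} = \frac{-330 - 36}{\left(-15 + 5\right) + 221} = - \frac{366}{-10 + 221} = - \frac{366}{211}$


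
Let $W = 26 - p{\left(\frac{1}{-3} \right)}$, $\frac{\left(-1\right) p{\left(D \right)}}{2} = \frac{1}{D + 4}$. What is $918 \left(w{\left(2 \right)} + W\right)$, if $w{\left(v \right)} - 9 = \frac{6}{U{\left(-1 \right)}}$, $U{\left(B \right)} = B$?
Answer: $\frac{298350}{11} \approx 27123.0$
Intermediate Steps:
$p{\left(D \right)} = - \frac{2}{4 + D}$ ($p{\left(D \right)} = - \frac{2}{D + 4} = - \frac{2}{4 + D}$)
$W = \frac{292}{11}$ ($W = 26 - - \frac{2}{4 + \frac{1}{-3}} = 26 - - \frac{2}{4 - \frac{1}{3}} = 26 - - \frac{2}{\frac{11}{3}} = 26 - \left(-2\right) \frac{3}{11} = 26 - - \frac{6}{11} = 26 + \frac{6}{11} = \frac{292}{11} \approx 26.545$)
$w{\left(v \right)} = 3$ ($w{\left(v \right)} = 9 + \frac{6}{-1} = 9 + 6 \left(-1\right) = 9 - 6 = 3$)
$918 \left(w{\left(2 \right)} + W\right) = 918 \left(3 + \frac{292}{11}\right) = 918 \cdot \frac{325}{11} = \frac{298350}{11}$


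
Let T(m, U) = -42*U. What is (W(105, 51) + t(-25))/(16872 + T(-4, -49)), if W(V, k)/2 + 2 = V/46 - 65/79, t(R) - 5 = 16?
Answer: 18097/17197905 ≈ 0.0010523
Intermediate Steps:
t(R) = 21 (t(R) = 5 + 16 = 21)
W(V, k) = -446/79 + V/23 (W(V, k) = -4 + 2*(V/46 - 65/79) = -4 + 2*(-65/79 + V/46) = -4 + (-130/79 + V/23) = -446/79 + V/23)
(W(105, 51) + t(-25))/(16872 + T(-4, -49)) = ((-446/79 + (1/23)*105) + 21)/(16872 - 42*(-49)) = ((-446/79 + 105/23) + 21)/(16872 + 2058) = (-1963/1817 + 21)/18930 = (36194/1817)*(1/18930) = 18097/17197905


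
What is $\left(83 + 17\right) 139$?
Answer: $13900$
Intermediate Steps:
$\left(83 + 17\right) 139 = 100 \cdot 139 = 13900$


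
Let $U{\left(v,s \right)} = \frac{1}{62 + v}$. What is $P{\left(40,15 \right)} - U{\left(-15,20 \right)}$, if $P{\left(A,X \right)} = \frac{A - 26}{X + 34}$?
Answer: $\frac{87}{329} \approx 0.26444$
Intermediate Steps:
$P{\left(A,X \right)} = \frac{-26 + A}{34 + X}$
$P{\left(40,15 \right)} - U{\left(-15,20 \right)} = \frac{-26 + 40}{34 + 15} - \frac{1}{62 - 15} = \frac{1}{49} \cdot 14 - \frac{1}{47} = \frac{2}{7} - \frac{1}{47} = \frac{87}{329}$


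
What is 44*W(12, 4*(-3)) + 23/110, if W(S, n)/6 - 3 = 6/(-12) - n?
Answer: 421103/110 ≈ 3828.2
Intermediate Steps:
W(S, n) = 15 - 6*n (W(S, n) = 18 + 6*(6/(-12) - n) = 18 + 6*(6*(-1/12) - n) = 18 + 6*(-1/2 - n) = 18 + (-3 - 6*n) = 15 - 6*n)
44*W(12, 4*(-3)) + 23/110 = 44*(15 - 24*(-3)) + 23/110 = 44*(15 - 6*(-12)) + 23*(1/110) = 44*(15 + 72) + 23/110 = 44*87 + 23/110 = 3828 + 23/110 = 421103/110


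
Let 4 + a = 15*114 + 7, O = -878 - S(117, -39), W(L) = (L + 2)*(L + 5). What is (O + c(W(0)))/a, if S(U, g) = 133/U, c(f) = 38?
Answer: -98413/200421 ≈ -0.49103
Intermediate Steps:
W(L) = (2 + L)*(5 + L)
O = -102859/117 (O = -878 - 133/117 = -102859/117 ≈ -879.14)
a = 1713 (a = -4 + (15*114 + 7) = -4 + (1710 + 7) = -4 + 1717 = 1713)
(O + c(W(0)))/a = (-102859/117 + 38)/1713 = -98413/117*1/1713 = -98413/200421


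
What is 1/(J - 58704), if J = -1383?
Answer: -1/60087 ≈ -1.6643e-5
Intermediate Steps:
1/(J - 58704) = 1/(-1383 - 58704) = 1/(-60087) = -1/60087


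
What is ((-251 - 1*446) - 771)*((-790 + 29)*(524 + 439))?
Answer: 1075813524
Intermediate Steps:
((-251 - 1*446) - 771)*((-790 + 29)*(524 + 439)) = ((-251 - 446) - 771)*(-761*963) = (-697 - 771)*(-732843) = -1468*(-732843) = 1075813524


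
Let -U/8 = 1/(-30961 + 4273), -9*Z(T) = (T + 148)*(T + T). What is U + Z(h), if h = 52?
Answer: -23129597/10008 ≈ -2311.1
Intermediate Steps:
Z(T) = -2*T*(148 + T)/9 (Z(T) = -(T + 148)*(T + T)/9 = -(148 + T)*2*T/9 = -2*T*(148 + T)/9)
U = 1/3336 (U = -8/(-30961 + 4273) = -8/(-26688) = -8*(-1/26688) = 1/3336 ≈ 0.00029976)
U + Z(h) = 1/3336 - 2/9*52*(148 + 52) = 1/3336 - 2/9*52*200 = 1/3336 - 20800/9 = -23129597/10008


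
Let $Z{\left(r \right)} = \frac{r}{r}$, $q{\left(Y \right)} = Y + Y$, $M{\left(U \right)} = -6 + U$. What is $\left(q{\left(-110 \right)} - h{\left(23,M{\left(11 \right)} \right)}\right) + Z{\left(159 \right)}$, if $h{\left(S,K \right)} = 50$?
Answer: $-269$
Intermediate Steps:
$q{\left(Y \right)} = 2 Y$
$Z{\left(r \right)} = 1$
$\left(q{\left(-110 \right)} - h{\left(23,M{\left(11 \right)} \right)}\right) + Z{\left(159 \right)} = \left(2 \left(-110\right) - 50\right) + 1 = \left(-220 - 50\right) + 1 = -270 + 1 = -269$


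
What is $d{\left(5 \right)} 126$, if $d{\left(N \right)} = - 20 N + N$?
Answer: $-11970$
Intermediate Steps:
$d{\left(N \right)} = - 19 N$
$d{\left(5 \right)} 126 = \left(-19\right) 5 \cdot 126 = \left(-95\right) 126 = -11970$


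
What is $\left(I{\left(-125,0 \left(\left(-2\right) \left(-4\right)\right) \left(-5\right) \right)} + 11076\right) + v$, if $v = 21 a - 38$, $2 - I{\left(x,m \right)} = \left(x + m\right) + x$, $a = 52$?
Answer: $12382$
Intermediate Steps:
$I{\left(x,m \right)} = 2 - m - 2 x$ ($I{\left(x,m \right)} = 2 - \left(\left(x + m\right) + x\right) = 2 - \left(\left(m + x\right) + x\right) = 2 - \left(m + 2 x\right) = 2 - m - 2 x$)
$v = 1054$ ($v = 21 \cdot 52 - 38 = 1092 - 38 = 1054$)
$\left(I{\left(-125,0 \left(\left(-2\right) \left(-4\right)\right) \left(-5\right) \right)} + 11076\right) + v = \left(\left(2 - 0 \left(\left(-2\right) \left(-4\right)\right) \left(-5\right) - -250\right) + 11076\right) + 1054 = \left(\left(2 - 0 \cdot 8 \left(-5\right) + 250\right) + 11076\right) + 1054 = \left(\left(2 - 0 \left(-5\right) + 250\right) + 11076\right) + 1054 = \left(\left(2 - 0 + 250\right) + 11076\right) + 1054 = \left(\left(2 + 0 + 250\right) + 11076\right) + 1054 = \left(252 + 11076\right) + 1054 = 11328 + 1054 = 12382$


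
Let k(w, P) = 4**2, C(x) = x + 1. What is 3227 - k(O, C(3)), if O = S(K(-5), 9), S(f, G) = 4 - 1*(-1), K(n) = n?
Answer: 3211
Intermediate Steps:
S(f, G) = 5 (S(f, G) = 4 + 1 = 5)
C(x) = 1 + x
O = 5
k(w, P) = 16
3227 - k(O, C(3)) = 3227 - 1*16 = 3227 - 16 = 3211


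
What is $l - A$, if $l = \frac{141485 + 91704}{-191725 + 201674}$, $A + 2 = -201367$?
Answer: $\frac{2003653370}{9949} \approx 2.0139 \cdot 10^{5}$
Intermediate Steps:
$A = -201369$ ($A = -2 - 201367 = -201369$)
$l = \frac{233189}{9949} \approx 23.438$
$l - A = \frac{233189}{9949} - -201369 = \frac{233189}{9949} + 201369 = \frac{2003653370}{9949}$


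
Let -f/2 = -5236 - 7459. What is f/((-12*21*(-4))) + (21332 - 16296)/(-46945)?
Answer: 593428631/23660280 ≈ 25.081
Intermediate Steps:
f = 25390 (f = -2*(-5236 - 7459) = -2*(-12695) = 25390)
f/((-12*21*(-4))) + (21332 - 16296)/(-46945) = 25390/((-12*21*(-4))) + (21332 - 16296)/(-46945) = 25390/((-252*(-4))) + 5036*(-1/46945) = 25390/1008 - 5036/46945 = 25390*(1/1008) - 5036/46945 = 12695/504 - 5036/46945 = 593428631/23660280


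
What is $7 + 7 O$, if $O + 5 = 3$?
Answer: $-7$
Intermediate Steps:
$O = -2$ ($O = -5 + 3 = -2$)
$7 + 7 O = 7 + 7 \left(-2\right) = 7 - 14 = -7$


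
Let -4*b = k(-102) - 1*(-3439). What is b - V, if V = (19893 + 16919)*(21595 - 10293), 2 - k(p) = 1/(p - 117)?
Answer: -91114968451/219 ≈ -4.1605e+8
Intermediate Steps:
k(p) = 2 - 1/(-117 + p) (k(p) = 2 - 1/(p - 117) = 2 - 1/(-117 + p))
V = 416049224 (V = 36812*11302 = 416049224)
b = -188395/219 (b = -((-235 + 2*(-102))/(-117 - 102) - 1*(-3439))/4 = -((-235 - 204)/(-219) + 3439)/4 = -(-1/219*(-439) + 3439)/4 = -(439/219 + 3439)/4 = -¼*753580/219 = -188395/219 ≈ -860.25)
b - V = -188395/219 - 1*416049224 = -188395/219 - 416049224 = -91114968451/219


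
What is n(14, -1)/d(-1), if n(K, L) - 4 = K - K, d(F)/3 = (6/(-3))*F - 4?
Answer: -⅔ ≈ -0.66667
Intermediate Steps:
d(F) = -12 - 6*F (d(F) = 3*((6/(-3))*F - 4) = 3*((6*(-⅓))*F - 4) = 3*(-2*F - 4) = 3*(-4 - 2*F) = -12 - 6*F)
n(K, L) = 4 (n(K, L) = 4 + (K - K) = 4 + 0 = 4)
n(14, -1)/d(-1) = 4/(-12 - 6*(-1)) = 4/(-12 + 6) = 4/(-6) = 4*(-⅙) = -⅔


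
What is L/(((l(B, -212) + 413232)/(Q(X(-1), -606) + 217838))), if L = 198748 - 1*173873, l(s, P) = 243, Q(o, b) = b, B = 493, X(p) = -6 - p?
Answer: 216145840/16539 ≈ 13069.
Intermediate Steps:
L = 24875 (L = 198748 - 173873 = 24875)
L/(((l(B, -212) + 413232)/(Q(X(-1), -606) + 217838))) = 24875/(((243 + 413232)/(-606 + 217838))) = 24875/((413475/217232)) = 24875/((413475*(1/217232))) = 24875/(413475/217232) = 24875*(217232/413475) = 216145840/16539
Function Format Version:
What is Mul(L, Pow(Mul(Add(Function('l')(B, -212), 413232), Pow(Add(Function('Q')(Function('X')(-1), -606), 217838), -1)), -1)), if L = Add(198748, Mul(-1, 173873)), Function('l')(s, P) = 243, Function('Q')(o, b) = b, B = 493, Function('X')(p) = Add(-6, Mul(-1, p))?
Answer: Rational(216145840, 16539) ≈ 13069.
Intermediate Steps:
L = 24875 (L = Add(198748, -173873) = 24875)
Mul(L, Pow(Mul(Add(Function('l')(B, -212), 413232), Pow(Add(Function('Q')(Function('X')(-1), -606), 217838), -1)), -1)) = Mul(24875, Pow(Mul(Add(243, 413232), Pow(Add(-606, 217838), -1)), -1)) = Mul(24875, Pow(Mul(413475, Pow(217232, -1)), -1)) = Mul(24875, Pow(Mul(413475, Rational(1, 217232)), -1)) = Mul(24875, Pow(Rational(413475, 217232), -1)) = Mul(24875, Rational(217232, 413475)) = Rational(216145840, 16539)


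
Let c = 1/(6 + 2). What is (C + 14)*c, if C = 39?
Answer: 53/8 ≈ 6.6250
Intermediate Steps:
c = 1/8 ≈ 0.12500
(C + 14)*c = (39 + 14)*(1/8) = 53*(1/8) = 53/8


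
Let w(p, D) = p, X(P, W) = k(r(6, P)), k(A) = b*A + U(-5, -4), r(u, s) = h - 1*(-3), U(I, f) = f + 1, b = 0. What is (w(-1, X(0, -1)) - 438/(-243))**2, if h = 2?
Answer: 4225/6561 ≈ 0.64396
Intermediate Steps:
U(I, f) = 1 + f
r(u, s) = 5 (r(u, s) = 2 - 1*(-3) = 2 + 3 = 5)
k(A) = -3 (k(A) = 0*A + (1 - 4) = 0 - 3 = -3)
X(P, W) = -3
(w(-1, X(0, -1)) - 438/(-243))**2 = (-1 - 438/(-243))**2 = (-1 - 438*(-1/243))**2 = (-1 + 146/81)**2 = (65/81)**2 = 4225/6561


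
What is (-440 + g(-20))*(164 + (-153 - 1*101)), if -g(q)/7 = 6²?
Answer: 62280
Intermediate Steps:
g(q) = -252 (g(q) = -7*6² = -7*36 = -252)
(-440 + g(-20))*(164 + (-153 - 1*101)) = (-440 - 252)*(164 + (-153 - 1*101)) = -692*(164 + (-153 - 101)) = -692*(164 - 254) = -692*(-90) = 62280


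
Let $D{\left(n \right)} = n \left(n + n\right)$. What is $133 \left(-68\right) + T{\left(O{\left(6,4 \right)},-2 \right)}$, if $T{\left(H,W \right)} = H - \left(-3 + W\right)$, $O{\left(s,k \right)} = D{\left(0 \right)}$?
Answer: $-9039$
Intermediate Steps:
$D{\left(n \right)} = 2 n^{2}$ ($D{\left(n \right)} = n 2 n = 2 n^{2}$)
$O{\left(s,k \right)} = 0$ ($O{\left(s,k \right)} = 2 \cdot 0^{2} = 2 \cdot 0 = 0$)
$T{\left(H,W \right)} = 3 + H - W$
$133 \left(-68\right) + T{\left(O{\left(6,4 \right)},-2 \right)} = 133 \left(-68\right) + \left(3 + 0 - -2\right) = -9044 + \left(3 + 0 + 2\right) = -9044 + 5 = -9039$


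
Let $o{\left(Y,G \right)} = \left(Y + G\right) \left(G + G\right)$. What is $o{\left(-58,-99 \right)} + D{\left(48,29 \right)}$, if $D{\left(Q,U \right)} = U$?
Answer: $31115$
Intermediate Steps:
$o{\left(Y,G \right)} = 2 G \left(G + Y\right)$ ($o{\left(Y,G \right)} = \left(G + Y\right) 2 G = 2 G \left(G + Y\right)$)
$o{\left(-58,-99 \right)} + D{\left(48,29 \right)} = 2 \left(-99\right) \left(-99 - 58\right) + 29 = 2 \left(-99\right) \left(-157\right) + 29 = 31086 + 29 = 31115$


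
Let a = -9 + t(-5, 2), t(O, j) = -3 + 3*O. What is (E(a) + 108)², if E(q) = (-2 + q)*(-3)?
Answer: 38025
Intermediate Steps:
a = -27 (a = -9 + (-3 + 3*(-5)) = -9 + (-3 - 15) = -9 - 18 = -27)
E(q) = 6 - 3*q
(E(a) + 108)² = ((6 - 3*(-27)) + 108)² = ((6 + 81) + 108)² = (87 + 108)² = 195² = 38025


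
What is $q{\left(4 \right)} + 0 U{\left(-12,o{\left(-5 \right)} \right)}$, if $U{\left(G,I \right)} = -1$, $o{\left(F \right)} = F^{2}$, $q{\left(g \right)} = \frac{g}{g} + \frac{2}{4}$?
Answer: $\frac{3}{2} \approx 1.5$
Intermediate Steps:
$q{\left(g \right)} = \frac{3}{2}$ ($q{\left(g \right)} = 1 + 2 \cdot \frac{1}{4} = 1 + \frac{1}{2} = \frac{3}{2}$)
$q{\left(4 \right)} + 0 U{\left(-12,o{\left(-5 \right)} \right)} = \frac{3}{2} + 0 \left(-1\right) = \frac{3}{2} + 0 = \frac{3}{2}$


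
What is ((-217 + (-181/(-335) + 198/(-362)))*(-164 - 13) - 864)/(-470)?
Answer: -2276612583/28498450 ≈ -79.885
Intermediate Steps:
((-217 + (-181/(-335) + 198/(-362)))*(-164 - 13) - 864)/(-470) = ((-217 + (-181*(-1/335) + 198*(-1/362)))*(-177) - 864)*(-1/470) = ((-217 + (181/335 - 99/181))*(-177) - 864)*(-1/470) = ((-217 - 404/60635)*(-177) - 864)*(-1/470) = (-13158199/60635*(-177) - 864)*(-1/470) = (2329001223/60635 - 864)*(-1/470) = (2276612583/60635)*(-1/470) = -2276612583/28498450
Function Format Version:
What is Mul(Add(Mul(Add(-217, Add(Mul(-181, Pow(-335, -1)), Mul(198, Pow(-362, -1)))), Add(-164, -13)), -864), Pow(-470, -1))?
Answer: Rational(-2276612583, 28498450) ≈ -79.885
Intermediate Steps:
Mul(Add(Mul(Add(-217, Add(Mul(-181, Pow(-335, -1)), Mul(198, Pow(-362, -1)))), Add(-164, -13)), -864), Pow(-470, -1)) = Mul(Add(Mul(Add(-217, Add(Mul(-181, Rational(-1, 335)), Mul(198, Rational(-1, 362)))), -177), -864), Rational(-1, 470)) = Mul(Add(Mul(Add(-217, Add(Rational(181, 335), Rational(-99, 181))), -177), -864), Rational(-1, 470)) = Mul(Add(Mul(Add(-217, Rational(-404, 60635)), -177), -864), Rational(-1, 470)) = Mul(Add(Mul(Rational(-13158199, 60635), -177), -864), Rational(-1, 470)) = Mul(Add(Rational(2329001223, 60635), -864), Rational(-1, 470)) = Mul(Rational(2276612583, 60635), Rational(-1, 470)) = Rational(-2276612583, 28498450)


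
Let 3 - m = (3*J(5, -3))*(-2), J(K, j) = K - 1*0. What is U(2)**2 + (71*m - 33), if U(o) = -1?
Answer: 2311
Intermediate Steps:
J(K, j) = K (J(K, j) = K + 0 = K)
m = 33 (m = 3 - 3*5*(-2) = 3 - 15*(-2) = 3 - 1*(-30) = 3 + 30 = 33)
U(2)**2 + (71*m - 33) = (-1)**2 + (71*33 - 33) = 1 + (2343 - 33) = 1 + 2310 = 2311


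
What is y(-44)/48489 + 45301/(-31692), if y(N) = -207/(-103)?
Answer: -75414419741/52760492988 ≈ -1.4294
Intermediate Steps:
y(N) = 207/103 (y(N) = -207*(-1/103) = 207/103)
y(-44)/48489 + 45301/(-31692) = (207/103)/48489 + 45301/(-31692) = (207/103)*(1/48489) + 45301*(-1/31692) = 69/1664789 - 45301/31692 = -75414419741/52760492988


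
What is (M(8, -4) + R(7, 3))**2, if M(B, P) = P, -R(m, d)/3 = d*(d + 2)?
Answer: 2401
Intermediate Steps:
R(m, d) = -3*d*(2 + d) (R(m, d) = -3*d*(d + 2) = -3*d*(2 + d))
(M(8, -4) + R(7, 3))**2 = (-4 - 3*3*(2 + 3))**2 = (-4 - 3*3*5)**2 = (-4 - 45)**2 = (-49)**2 = 2401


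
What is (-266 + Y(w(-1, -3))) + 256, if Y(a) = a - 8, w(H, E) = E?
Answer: -21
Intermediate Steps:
Y(a) = -8 + a
(-266 + Y(w(-1, -3))) + 256 = (-266 + (-8 - 3)) + 256 = (-266 - 11) + 256 = -277 + 256 = -21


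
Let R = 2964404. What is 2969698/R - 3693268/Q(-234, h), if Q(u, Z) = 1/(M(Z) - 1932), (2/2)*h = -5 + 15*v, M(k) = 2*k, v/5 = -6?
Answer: 15557588913743361/1482202 ≈ 1.0496e+10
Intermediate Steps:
v = -30 (v = 5*(-6) = -30)
h = -455 (h = -5 + 15*(-30) = -5 - 450 = -455)
Q(u, Z) = 1/(-1932 + 2*Z) (Q(u, Z) = 1/(2*Z - 1932) = 1/(-1932 + 2*Z))
2969698/R - 3693268/Q(-234, h) = 2969698/2964404 - 3693268/(1/(2*(-966 - 455))) = 2969698*(1/2964404) - 3693268/((½)/(-1421)) = 1484849/1482202 - 3693268/((½)*(-1/1421)) = 1484849/1482202 - 3693268/(-1/2842) = 1484849/1482202 - 3693268*(-2842) = 1484849/1482202 + 10496267656 = 15557588913743361/1482202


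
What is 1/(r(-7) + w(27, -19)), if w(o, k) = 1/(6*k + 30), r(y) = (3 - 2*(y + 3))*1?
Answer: 84/923 ≈ 0.091008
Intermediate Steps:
r(y) = -3 - 2*y (r(y) = (3 - 2*(3 + y))*1 = (3 + (-6 - 2*y))*1 = (-3 - 2*y)*1 = -3 - 2*y)
w(o, k) = 1/(30 + 6*k)
1/(r(-7) + w(27, -19)) = 1/((-3 - 2*(-7)) + 1/(6*(5 - 19))) = 1/((-3 + 14) + (⅙)/(-14)) = 1/(11 + (⅙)*(-1/14)) = 1/(11 - 1/84) = 1/(923/84) = 84/923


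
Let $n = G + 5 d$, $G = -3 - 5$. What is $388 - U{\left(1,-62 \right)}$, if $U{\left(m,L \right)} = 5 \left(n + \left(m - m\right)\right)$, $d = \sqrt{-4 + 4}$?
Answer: $428$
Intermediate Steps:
$d = 0$ ($d = \sqrt{0} = 0$)
$G = -8$
$n = -8$ ($n = -8 + 5 \cdot 0 = -8 + 0 = -8$)
$U{\left(m,L \right)} = -40$ ($U{\left(m,L \right)} = 5 \left(-8 + \left(m - m\right)\right) = 5 \left(-8 + 0\right) = 5 \left(-8\right) = -40$)
$388 - U{\left(1,-62 \right)} = 388 - -40 = 388 + 40 = 428$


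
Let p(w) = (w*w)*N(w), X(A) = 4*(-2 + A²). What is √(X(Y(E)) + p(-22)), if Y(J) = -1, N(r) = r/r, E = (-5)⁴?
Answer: 4*√30 ≈ 21.909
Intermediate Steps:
E = 625
N(r) = 1
X(A) = -8 + 4*A²
p(w) = w² (p(w) = (w*w)*1 = w²*1 = w²)
√(X(Y(E)) + p(-22)) = √((-8 + 4*(-1)²) + (-22)²) = √((-8 + 4*1) + 484) = √((-8 + 4) + 484) = √(-4 + 484) = √480 = 4*√30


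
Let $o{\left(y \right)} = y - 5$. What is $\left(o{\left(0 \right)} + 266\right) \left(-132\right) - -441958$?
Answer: $407506$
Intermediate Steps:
$o{\left(y \right)} = -5 + y$
$\left(o{\left(0 \right)} + 266\right) \left(-132\right) - -441958 = \left(\left(-5 + 0\right) + 266\right) \left(-132\right) - -441958 = \left(-5 + 266\right) \left(-132\right) + 441958 = 261 \left(-132\right) + 441958 = -34452 + 441958 = 407506$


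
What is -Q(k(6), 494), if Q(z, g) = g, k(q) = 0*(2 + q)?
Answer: -494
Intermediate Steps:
k(q) = 0
-Q(k(6), 494) = -1*494 = -494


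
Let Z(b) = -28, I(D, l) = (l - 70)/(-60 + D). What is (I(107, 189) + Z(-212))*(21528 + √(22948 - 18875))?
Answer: -25769016/47 - 1197*√4073/47 ≈ -5.4990e+5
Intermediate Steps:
I(D, l) = (-70 + l)/(-60 + D)
(I(107, 189) + Z(-212))*(21528 + √(22948 - 18875)) = ((-70 + 189)/(-60 + 107) - 28)*(21528 + √(22948 - 18875)) = (119/47 - 28)*(21528 + √4073) = -1197*(21528 + √4073)/47 = -25769016/47 - 1197*√4073/47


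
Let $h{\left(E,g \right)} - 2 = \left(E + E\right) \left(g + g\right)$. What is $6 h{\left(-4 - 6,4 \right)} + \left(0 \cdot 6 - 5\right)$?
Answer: $-953$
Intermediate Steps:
$h{\left(E,g \right)} = 2 + 4 E g$ ($h{\left(E,g \right)} = 2 + \left(E + E\right) \left(g + g\right) = 2 + 2 E 2 g = 2 + 4 E g$)
$6 h{\left(-4 - 6,4 \right)} + \left(0 \cdot 6 - 5\right) = 6 \left(2 + 4 \left(-4 - 6\right) 4\right) + \left(0 \cdot 6 - 5\right) = 6 \left(2 + 4 \left(-4 - 6\right) 4\right) + \left(0 - 5\right) = 6 \left(2 + 4 \left(-10\right) 4\right) - 5 = 6 \left(2 - 160\right) - 5 = 6 \left(-158\right) - 5 = -948 - 5 = -953$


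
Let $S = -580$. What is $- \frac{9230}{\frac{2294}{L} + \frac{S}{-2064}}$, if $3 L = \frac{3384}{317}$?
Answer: $- \frac{55961490}{3910393} \approx -14.311$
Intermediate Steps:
$L = \frac{1128}{317}$ ($L = \frac{3384 \cdot \frac{1}{317}}{3} = \frac{1}{3} \cdot \frac{3384}{317} = \frac{1128}{317} \approx 3.5584$)
$- \frac{9230}{\frac{2294}{L} + \frac{S}{-2064}} = - \frac{9230}{\frac{2294}{\frac{1128}{317}} - \frac{580}{-2064}} = - \frac{9230}{2294 \cdot \frac{317}{1128} - - \frac{145}{516}} = - \frac{9230}{\frac{363599}{564} + \frac{145}{516}} = - \frac{9230}{\frac{3910393}{6063}} = \left(-9230\right) \frac{6063}{3910393} = - \frac{55961490}{3910393}$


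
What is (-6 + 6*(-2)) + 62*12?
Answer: 726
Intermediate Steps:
(-6 + 6*(-2)) + 62*12 = (-6 - 12) + 744 = -18 + 744 = 726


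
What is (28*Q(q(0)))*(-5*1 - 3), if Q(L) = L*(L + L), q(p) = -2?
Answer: -1792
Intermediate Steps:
Q(L) = 2*L² (Q(L) = L*(2*L) = 2*L²)
(28*Q(q(0)))*(-5*1 - 3) = (28*(2*(-2)²))*(-5*1 - 3) = (28*(2*4))*(-5 - 3) = (28*8)*(-8) = 224*(-8) = -1792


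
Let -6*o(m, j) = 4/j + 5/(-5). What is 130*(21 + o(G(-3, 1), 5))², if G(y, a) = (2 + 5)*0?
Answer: 5176093/90 ≈ 57512.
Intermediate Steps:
G(y, a) = 0 (G(y, a) = 7*0 = 0)
o(m, j) = ⅙ - 2/(3*j) (o(m, j) = -(4/j + 5/(-5))/6 = -(4/j + 5*(-⅕))/6 = -(4/j - 1)/6 = -(-1 + 4/j)/6 = ⅙ - 2/(3*j))
130*(21 + o(G(-3, 1), 5))² = 130*(21 + (⅙)*(-4 + 5)/5)² = 130*(21 + (⅙)*(⅕)*1)² = 130*(21 + 1/30)² = 130*(631/30)² = 130*(398161/900) = 5176093/90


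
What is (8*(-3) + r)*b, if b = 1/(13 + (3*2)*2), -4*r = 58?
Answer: -77/50 ≈ -1.5400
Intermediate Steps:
r = -29/2 (r = -¼*58 = -29/2 ≈ -14.500)
b = 1/25 (b = 1/(13 + 6*2) = 1/(13 + 12) = 1/25 ≈ 0.040000)
(8*(-3) + r)*b = (8*(-3) - 29/2)*(1/25) = (-24 - 29/2)*(1/25) = -77/2*1/25 = -77/50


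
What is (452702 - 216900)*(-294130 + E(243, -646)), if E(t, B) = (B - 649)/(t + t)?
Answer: -16853768150975/243 ≈ -6.9357e+10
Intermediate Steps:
E(t, B) = (-649 + B)/(2*t) (E(t, B) = (-649 + B)/((2*t)) = (-649 + B)*(1/(2*t)) = (-649 + B)/(2*t))
(452702 - 216900)*(-294130 + E(243, -646)) = (452702 - 216900)*(-294130 + (½)*(-649 - 646)/243) = 235802*(-294130 + (½)*(1/243)*(-1295)) = 235802*(-294130 - 1295/486) = 235802*(-142948475/486) = -16853768150975/243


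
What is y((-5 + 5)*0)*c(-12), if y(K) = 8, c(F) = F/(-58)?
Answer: 48/29 ≈ 1.6552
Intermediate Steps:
c(F) = -F/58 (c(F) = F*(-1/58) = -F/58)
y((-5 + 5)*0)*c(-12) = 8*(-1/58*(-12)) = 8*(6/29) = 48/29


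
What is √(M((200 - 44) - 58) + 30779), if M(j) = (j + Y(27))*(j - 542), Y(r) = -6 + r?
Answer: I*√22057 ≈ 148.52*I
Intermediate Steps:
M(j) = (-542 + j)*(21 + j) (M(j) = (j + (-6 + 27))*(j - 542) = (j + 21)*(-542 + j) = (21 + j)*(-542 + j) = (-542 + j)*(21 + j))
√(M((200 - 44) - 58) + 30779) = √((-11382 + ((200 - 44) - 58)² - 521*((200 - 44) - 58)) + 30779) = √((-11382 + (156 - 58)² - 521*(156 - 58)) + 30779) = √((-11382 + 98² - 521*98) + 30779) = √((-11382 + 9604 - 51058) + 30779) = √(-52836 + 30779) = √(-22057) = I*√22057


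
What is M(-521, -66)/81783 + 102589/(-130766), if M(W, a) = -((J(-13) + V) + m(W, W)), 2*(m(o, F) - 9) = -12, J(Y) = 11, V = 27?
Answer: -8395397593/10694435778 ≈ -0.78502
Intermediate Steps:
m(o, F) = 3 (m(o, F) = 9 + (1/2)*(-12) = 9 - 6 = 3)
M(W, a) = -41 (M(W, a) = -((11 + 27) + 3) = -(38 + 3) = -1*41 = -41)
M(-521, -66)/81783 + 102589/(-130766) = -41/81783 + 102589/(-130766) = -41*1/81783 + 102589*(-1/130766) = -41/81783 - 102589/130766 = -8395397593/10694435778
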